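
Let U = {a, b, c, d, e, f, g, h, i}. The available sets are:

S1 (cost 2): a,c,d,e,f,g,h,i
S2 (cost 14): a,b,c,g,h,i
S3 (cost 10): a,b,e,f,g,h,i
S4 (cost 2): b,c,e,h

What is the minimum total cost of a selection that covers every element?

S1, S4 cover every element at cost 2 + 2 = 4.
Any cover uses at least 2 sets; among all covering selections none totals below 4.

4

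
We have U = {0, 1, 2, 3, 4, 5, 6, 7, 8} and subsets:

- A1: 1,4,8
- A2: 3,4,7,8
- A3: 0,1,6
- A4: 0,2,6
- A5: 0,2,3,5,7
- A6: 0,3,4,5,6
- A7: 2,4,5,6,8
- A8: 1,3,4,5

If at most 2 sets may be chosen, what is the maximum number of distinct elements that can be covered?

8

Choosing A1, A5 covers {0, 1, 2, 3, 4, 5, 7, 8} — 8 elements.
No choice of 2 sets does better; here 6 is left uncovered.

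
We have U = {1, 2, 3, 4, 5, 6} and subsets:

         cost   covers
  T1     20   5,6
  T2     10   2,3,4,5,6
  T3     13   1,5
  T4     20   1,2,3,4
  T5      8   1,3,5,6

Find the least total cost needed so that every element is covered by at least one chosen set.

18

T2, T5 cover every element at cost 10 + 8 = 18.
Any cover uses at least 2 sets; among all covering selections none totals below 18.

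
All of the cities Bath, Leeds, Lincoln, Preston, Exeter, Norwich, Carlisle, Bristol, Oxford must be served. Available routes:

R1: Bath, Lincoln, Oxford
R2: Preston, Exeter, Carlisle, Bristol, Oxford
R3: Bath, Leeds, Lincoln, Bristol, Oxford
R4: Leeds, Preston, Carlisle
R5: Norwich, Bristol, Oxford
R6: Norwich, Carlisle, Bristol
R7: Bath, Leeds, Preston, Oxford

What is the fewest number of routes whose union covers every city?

R2, R3, R5 together cover {Bath, Leeds, Lincoln, Preston, Exeter, Norwich, Carlisle, Bristol, Oxford} — every city.
No 2 of the 7 routes cover everything (all 21 pairs fall short), so 3 is minimum.

3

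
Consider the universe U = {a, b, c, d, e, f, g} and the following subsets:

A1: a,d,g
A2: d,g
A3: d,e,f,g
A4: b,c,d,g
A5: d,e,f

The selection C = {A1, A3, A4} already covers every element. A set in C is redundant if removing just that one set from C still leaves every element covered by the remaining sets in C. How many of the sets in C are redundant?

0

Drop A1: a uncovered — not redundant.
Drop A3: e, f uncovered — not redundant.
Drop A4: b, c uncovered — not redundant.
None of the sets in C is redundant.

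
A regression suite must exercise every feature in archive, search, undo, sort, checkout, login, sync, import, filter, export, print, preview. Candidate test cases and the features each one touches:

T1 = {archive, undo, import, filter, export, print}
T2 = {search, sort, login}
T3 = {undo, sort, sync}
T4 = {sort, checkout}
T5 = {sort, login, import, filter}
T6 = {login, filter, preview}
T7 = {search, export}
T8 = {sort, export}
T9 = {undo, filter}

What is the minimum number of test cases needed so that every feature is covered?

T1, T2, T3, T4, T6 together cover {archive, search, undo, sort, checkout, login, sync, import, filter, export, print, preview} — every feature.
No 4 of the 9 test cases cover everything (all 126 size-4 selections fall short), so 5 is minimum.

5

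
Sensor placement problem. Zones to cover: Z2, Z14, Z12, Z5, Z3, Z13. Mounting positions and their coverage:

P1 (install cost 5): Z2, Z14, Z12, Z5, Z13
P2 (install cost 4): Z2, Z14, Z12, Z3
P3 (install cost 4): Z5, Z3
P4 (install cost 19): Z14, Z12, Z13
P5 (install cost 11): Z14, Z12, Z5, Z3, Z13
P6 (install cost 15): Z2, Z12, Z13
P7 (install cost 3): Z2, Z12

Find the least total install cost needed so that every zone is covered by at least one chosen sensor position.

P1, P2 cover every zone at install cost 5 + 4 = 9.
Any cover uses at least 2 sensor positions; among all covering selections none totals below 9.

9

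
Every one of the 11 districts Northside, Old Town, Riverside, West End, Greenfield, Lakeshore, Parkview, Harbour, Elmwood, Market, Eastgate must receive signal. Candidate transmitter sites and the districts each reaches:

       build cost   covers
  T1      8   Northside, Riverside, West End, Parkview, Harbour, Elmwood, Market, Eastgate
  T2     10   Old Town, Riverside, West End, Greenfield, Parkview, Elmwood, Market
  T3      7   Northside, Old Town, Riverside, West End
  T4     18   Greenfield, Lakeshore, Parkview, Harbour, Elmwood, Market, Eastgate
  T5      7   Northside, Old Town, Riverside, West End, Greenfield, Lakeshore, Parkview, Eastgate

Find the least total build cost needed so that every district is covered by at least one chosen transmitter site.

T1, T5 cover every district at build cost 8 + 7 = 15.
Any cover uses at least 2 transmitter sites; among all covering selections none totals below 15.

15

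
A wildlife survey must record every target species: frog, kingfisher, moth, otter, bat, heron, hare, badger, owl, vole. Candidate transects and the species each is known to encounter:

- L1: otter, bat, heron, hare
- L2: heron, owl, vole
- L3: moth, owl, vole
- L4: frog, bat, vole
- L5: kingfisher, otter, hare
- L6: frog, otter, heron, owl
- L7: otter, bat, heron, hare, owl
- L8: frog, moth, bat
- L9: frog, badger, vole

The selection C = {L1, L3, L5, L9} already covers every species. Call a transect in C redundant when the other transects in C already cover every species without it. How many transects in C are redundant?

0

Drop L1: bat, heron uncovered — not redundant.
Drop L3: moth, owl uncovered — not redundant.
Drop L5: kingfisher uncovered — not redundant.
Drop L9: frog, badger uncovered — not redundant.
None of the transects in C is redundant.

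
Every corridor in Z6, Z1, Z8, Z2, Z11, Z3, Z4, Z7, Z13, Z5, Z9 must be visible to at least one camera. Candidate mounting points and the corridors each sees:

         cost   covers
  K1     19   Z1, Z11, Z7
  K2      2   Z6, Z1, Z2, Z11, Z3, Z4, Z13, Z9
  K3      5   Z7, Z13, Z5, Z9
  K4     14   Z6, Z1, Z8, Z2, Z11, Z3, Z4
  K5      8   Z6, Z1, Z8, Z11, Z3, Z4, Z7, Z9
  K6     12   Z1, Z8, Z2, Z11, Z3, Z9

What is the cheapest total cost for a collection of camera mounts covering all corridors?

K2, K3, K5 cover every corridor at cost 2 + 5 + 8 = 15.
Any cover uses at least 2 camera mounts; among all covering selections none totals below 15.

15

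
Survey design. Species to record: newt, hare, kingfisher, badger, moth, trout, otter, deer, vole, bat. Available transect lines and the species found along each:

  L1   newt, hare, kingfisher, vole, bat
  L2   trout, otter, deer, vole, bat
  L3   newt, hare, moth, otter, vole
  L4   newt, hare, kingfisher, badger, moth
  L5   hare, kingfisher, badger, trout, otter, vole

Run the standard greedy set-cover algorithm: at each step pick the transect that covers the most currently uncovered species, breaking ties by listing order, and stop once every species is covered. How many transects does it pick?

4

Pick 1: L5 covers 6 new species (hare, kingfisher, badger, trout, otter, vole).
Pick 2: L1 covers 2 new species (newt, bat).
Pick 3: L2 covers 1 new species (deer).
Pick 4: L3 covers 1 new species (moth).
Greedy uses 4 transects. (The true minimum is 2.)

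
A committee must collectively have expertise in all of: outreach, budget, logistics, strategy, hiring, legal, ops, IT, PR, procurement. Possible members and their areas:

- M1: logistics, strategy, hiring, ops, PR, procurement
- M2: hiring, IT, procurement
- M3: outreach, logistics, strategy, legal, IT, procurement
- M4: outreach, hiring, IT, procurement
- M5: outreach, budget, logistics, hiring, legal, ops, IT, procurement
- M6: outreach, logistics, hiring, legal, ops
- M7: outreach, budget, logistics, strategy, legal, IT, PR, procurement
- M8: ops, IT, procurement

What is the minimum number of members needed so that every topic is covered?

2

M1, M5 together cover {outreach, budget, logistics, strategy, hiring, legal, ops, IT, PR, procurement} — every topic.
No single member contains all 10 topics, so 2 is optimal.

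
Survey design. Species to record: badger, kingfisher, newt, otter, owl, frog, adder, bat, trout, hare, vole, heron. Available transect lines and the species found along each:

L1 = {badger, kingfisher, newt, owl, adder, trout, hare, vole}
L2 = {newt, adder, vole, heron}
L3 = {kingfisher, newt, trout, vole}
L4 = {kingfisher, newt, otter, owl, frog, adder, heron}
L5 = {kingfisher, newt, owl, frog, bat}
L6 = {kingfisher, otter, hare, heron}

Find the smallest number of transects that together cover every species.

3

L1, L4, L5 together cover {badger, kingfisher, newt, otter, owl, frog, adder, bat, trout, hare, vole, heron} — every species.
No 2 of the 6 transects cover everything (all 15 pairs fall short), so 3 is minimum.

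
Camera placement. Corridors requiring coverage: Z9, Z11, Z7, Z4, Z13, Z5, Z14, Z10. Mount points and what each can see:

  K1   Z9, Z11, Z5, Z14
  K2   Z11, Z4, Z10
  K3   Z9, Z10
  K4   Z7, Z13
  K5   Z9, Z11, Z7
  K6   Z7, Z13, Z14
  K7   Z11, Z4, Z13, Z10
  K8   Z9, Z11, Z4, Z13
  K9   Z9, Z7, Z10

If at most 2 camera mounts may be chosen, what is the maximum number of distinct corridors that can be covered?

Choosing K1, K7 covers {Z9, Z11, Z4, Z13, Z5, Z14, Z10} — 7 corridors.
No choice of 2 camera mounts does better; here Z7 is left uncovered.

7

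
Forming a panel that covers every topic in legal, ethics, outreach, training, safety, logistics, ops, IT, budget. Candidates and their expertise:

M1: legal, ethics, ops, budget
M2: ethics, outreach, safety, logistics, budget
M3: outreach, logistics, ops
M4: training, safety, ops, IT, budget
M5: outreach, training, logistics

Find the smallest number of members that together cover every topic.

M1, M2, M4 together cover {legal, ethics, outreach, training, safety, logistics, ops, IT, budget} — every topic.
No 2 of the 5 members cover everything (all 10 pairs fall short), so 3 is minimum.

3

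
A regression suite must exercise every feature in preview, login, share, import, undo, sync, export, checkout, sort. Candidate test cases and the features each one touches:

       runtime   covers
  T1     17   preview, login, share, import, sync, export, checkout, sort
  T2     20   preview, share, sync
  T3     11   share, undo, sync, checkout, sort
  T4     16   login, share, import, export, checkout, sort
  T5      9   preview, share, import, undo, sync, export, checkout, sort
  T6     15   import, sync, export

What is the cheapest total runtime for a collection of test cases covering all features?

25

T4, T5 cover every feature at runtime 16 + 9 = 25.
Any cover uses at least 2 test cases; among all covering selections none totals below 25.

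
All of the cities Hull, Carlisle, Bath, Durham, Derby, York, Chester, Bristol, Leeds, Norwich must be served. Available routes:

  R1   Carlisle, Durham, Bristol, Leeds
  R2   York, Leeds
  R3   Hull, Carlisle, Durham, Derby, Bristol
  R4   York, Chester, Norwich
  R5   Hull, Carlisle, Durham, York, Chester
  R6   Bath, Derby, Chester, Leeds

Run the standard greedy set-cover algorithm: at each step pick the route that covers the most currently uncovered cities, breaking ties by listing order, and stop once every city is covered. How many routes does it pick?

Pick 1: R3 covers 5 new cities (Hull, Carlisle, Durham, Derby, Bristol).
Pick 2: R4 covers 3 new cities (York, Chester, Norwich).
Pick 3: R6 covers 2 new cities (Bath, Leeds).
Greedy uses 3 routes.

3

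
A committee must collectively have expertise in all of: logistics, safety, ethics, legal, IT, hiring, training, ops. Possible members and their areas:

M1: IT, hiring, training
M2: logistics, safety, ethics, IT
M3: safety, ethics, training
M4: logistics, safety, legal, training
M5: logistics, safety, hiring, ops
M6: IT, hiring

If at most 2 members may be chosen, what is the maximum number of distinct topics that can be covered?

Choosing M1, M2 covers {logistics, safety, ethics, IT, hiring, training} — 6 topics.
No choice of 2 members does better; here legal, ops are left uncovered.

6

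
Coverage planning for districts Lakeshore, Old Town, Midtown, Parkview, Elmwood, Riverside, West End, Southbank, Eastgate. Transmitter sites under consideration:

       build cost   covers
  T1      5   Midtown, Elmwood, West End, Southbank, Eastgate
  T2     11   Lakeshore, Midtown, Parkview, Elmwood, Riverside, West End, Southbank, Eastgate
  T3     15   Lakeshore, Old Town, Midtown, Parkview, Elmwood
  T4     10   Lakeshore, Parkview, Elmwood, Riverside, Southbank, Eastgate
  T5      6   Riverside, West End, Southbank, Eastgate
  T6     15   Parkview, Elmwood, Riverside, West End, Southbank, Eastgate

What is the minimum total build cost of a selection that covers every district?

T3, T5 cover every district at build cost 15 + 6 = 21.
Any cover uses at least 2 transmitter sites; among all covering selections none totals below 21.
Greedy by coverage-per-build cost would pick T1, T4, T3 for 30 — worse than the optimum 21.

21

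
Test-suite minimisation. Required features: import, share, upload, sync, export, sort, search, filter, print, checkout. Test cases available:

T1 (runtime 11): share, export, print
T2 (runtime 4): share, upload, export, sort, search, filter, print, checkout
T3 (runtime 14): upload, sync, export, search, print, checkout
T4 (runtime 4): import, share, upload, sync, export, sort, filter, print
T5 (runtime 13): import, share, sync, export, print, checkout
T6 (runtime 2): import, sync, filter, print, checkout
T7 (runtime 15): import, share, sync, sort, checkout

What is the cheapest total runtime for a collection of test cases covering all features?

6

T2, T6 cover every feature at runtime 4 + 2 = 6.
Any cover uses at least 2 test cases; among all covering selections none totals below 6.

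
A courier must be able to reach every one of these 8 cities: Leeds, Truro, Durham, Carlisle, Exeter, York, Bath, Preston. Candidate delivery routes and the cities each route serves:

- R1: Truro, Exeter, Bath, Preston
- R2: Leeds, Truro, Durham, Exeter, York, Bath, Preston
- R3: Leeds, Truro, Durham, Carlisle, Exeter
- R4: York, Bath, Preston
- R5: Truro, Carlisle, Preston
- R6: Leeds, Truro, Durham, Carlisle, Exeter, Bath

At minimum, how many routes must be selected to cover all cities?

2

R2, R3 together cover {Leeds, Truro, Durham, Carlisle, Exeter, York, Bath, Preston} — every city.
No single route contains all 8 cities, so 2 is optimal.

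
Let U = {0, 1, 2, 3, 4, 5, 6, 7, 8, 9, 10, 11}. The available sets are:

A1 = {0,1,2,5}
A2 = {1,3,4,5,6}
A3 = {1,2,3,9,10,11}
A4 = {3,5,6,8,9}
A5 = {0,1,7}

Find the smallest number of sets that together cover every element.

4

A2, A3, A4, A5 together cover {0, 1, 2, 3, 4, 5, 6, 7, 8, 9, 10, 11} — every element.
No 3 of the 5 sets cover everything (all 10 triples fall short), so 4 is minimum.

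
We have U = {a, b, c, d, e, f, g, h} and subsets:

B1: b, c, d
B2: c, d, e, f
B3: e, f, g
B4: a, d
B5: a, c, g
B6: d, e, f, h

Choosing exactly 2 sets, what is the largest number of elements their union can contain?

7

Choosing B5, B6 covers {a, c, d, e, f, g, h} — 7 elements.
No choice of 2 sets does better; here b is left uncovered.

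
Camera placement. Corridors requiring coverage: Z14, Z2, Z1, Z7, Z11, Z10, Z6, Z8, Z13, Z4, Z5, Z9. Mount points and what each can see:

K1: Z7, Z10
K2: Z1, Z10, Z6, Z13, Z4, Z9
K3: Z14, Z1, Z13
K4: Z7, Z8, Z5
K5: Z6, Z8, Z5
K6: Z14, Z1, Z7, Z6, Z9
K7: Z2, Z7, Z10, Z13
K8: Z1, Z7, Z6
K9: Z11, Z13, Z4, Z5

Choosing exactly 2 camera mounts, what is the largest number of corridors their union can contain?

9

Choosing K2, K4 covers {Z1, Z7, Z10, Z6, Z8, Z13, Z4, Z5, Z9} — 9 corridors.
No choice of 2 camera mounts does better; here Z14, Z2, Z11 are left uncovered.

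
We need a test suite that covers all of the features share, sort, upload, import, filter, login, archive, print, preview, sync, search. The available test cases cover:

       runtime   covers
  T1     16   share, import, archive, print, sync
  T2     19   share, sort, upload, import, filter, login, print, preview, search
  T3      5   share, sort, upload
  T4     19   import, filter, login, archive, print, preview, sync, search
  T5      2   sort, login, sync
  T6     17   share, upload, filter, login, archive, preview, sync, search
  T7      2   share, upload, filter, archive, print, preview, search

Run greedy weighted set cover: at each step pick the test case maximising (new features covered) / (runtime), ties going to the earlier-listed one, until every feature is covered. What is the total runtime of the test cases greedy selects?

20

Pick 1: T7 adds 7 new (share, upload, filter, archive, print, preview, search) at runtime 2 (ratio 7/2).
Pick 2: T5 adds 3 new (sort, login, sync) at runtime 2 (ratio 3/2).
Pick 3: T1 adds 1 new (import) at runtime 16 (ratio 1/16).
Greedy total runtime: 2 + 2 + 16 = 20.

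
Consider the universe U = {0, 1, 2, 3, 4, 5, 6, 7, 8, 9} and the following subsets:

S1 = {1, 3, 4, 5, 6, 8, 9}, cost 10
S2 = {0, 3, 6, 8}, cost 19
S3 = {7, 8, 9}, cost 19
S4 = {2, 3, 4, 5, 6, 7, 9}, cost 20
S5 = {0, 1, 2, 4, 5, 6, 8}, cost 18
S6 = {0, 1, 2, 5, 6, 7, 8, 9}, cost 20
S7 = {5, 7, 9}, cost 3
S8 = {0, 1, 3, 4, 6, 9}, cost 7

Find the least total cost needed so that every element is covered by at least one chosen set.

27

S6, S8 cover every element at cost 20 + 7 = 27.
Any cover uses at least 2 sets; among all covering selections none totals below 27.
Greedy by coverage-per-cost would pick S7, S8, S5 for 28 — worse than the optimum 27.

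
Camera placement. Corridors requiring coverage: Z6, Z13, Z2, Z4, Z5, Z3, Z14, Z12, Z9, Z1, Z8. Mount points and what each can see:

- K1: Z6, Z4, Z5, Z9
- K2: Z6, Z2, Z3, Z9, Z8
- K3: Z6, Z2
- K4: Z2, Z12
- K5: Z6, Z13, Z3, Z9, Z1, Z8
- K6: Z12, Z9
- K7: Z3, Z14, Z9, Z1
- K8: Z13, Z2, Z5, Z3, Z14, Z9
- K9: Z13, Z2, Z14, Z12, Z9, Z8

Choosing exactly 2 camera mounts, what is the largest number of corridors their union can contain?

Choosing K1, K9 covers {Z6, Z13, Z2, Z4, Z5, Z14, Z12, Z9, Z8} — 9 corridors.
No choice of 2 camera mounts does better; here Z3, Z1 are left uncovered.

9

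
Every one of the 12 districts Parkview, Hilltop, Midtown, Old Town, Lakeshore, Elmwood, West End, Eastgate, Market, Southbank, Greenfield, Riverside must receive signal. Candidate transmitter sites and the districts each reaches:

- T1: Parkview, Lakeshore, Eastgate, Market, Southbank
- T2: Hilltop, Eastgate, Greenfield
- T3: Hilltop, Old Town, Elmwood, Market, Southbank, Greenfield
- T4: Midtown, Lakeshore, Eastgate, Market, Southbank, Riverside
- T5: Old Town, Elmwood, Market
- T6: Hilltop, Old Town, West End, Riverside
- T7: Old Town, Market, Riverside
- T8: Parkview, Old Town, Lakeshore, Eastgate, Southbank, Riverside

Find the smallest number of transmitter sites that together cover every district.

4

T1, T3, T4, T6 together cover {Parkview, Hilltop, Midtown, Old Town, Lakeshore, Elmwood, West End, Eastgate, Market, Southbank, Greenfield, Riverside} — every district.
No 3 of the 8 transmitter sites cover everything (all 56 triples fall short), so 4 is minimum.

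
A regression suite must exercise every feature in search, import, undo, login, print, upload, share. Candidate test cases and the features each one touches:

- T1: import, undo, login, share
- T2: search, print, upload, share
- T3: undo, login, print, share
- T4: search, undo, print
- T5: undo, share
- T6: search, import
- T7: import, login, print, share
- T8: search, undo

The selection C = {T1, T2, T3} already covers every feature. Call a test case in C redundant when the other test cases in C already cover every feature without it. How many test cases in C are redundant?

1

Drop T1: import uncovered — not redundant.
Drop T2: search, upload uncovered — not redundant.
Drop T3: the rest still cover every feature — redundant.
1 redundant: T3.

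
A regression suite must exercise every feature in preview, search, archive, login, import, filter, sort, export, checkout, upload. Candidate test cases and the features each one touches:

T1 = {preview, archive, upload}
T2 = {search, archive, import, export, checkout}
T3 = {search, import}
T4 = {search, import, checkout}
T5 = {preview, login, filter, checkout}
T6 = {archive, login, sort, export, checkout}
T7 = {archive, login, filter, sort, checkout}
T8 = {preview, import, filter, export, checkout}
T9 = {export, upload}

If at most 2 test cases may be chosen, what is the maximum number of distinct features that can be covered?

Choosing T2, T5 covers {preview, search, archive, login, import, filter, export, checkout} — 8 features.
No choice of 2 test cases does better; here sort, upload are left uncovered.

8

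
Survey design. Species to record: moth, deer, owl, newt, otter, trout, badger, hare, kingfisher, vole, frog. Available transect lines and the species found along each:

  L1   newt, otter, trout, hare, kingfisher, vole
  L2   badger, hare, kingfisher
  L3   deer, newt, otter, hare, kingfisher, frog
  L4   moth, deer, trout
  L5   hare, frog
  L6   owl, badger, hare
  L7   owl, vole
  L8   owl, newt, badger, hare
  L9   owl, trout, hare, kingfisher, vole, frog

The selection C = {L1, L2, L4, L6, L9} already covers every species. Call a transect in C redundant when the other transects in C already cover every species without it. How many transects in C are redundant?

2

Drop L1: newt, otter uncovered — not redundant.
Drop L2: the rest still cover every species — redundant.
Drop L4: moth, deer uncovered — not redundant.
Drop L6: the rest still cover every species — redundant.
Drop L9: frog uncovered — not redundant.
2 redundant: L2, L6.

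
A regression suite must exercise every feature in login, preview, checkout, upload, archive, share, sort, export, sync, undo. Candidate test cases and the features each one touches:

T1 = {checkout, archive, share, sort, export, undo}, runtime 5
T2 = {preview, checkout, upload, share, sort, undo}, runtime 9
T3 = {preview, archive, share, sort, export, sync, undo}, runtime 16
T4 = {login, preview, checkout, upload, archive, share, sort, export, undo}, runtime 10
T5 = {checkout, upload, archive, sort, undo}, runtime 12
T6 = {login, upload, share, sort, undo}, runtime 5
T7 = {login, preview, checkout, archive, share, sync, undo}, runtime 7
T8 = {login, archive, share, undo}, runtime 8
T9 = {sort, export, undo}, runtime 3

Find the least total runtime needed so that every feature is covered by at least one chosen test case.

15

T6, T7, T9 cover every feature at runtime 5 + 7 + 3 = 15.
Any cover uses at least 2 test cases; among all covering selections none totals below 15.
Greedy by coverage-per-runtime would pick T1, T7, T6 for 17 — worse than the optimum 15.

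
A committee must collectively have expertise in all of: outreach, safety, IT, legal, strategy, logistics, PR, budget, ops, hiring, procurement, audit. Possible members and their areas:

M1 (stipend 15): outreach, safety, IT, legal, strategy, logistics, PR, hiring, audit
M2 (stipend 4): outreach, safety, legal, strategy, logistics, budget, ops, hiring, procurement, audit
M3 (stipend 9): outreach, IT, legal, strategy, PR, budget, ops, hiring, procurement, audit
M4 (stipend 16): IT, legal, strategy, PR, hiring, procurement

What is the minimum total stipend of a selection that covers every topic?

M2, M3 cover every topic at stipend 4 + 9 = 13.
Any cover uses at least 2 members; among all covering selections none totals below 13.

13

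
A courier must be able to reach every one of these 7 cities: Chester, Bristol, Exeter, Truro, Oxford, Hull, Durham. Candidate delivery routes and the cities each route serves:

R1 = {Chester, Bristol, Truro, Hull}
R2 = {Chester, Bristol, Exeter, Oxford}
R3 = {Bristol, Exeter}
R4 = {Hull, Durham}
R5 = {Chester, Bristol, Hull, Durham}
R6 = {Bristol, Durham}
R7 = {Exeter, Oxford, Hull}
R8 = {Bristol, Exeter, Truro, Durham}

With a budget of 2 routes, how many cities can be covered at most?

6

Choosing R1, R2 covers {Chester, Bristol, Exeter, Truro, Oxford, Hull} — 6 cities.
No choice of 2 routes does better; here Durham is left uncovered.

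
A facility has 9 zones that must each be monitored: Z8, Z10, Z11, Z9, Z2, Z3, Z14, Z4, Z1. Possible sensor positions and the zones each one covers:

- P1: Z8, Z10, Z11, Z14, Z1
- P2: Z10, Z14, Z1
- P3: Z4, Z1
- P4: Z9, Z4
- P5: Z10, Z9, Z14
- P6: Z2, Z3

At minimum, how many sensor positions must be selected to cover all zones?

P1, P4, P6 together cover {Z8, Z10, Z11, Z9, Z2, Z3, Z14, Z4, Z1} — every zone.
No 2 of the 6 sensor positions cover everything (all 15 pairs fall short), so 3 is minimum.

3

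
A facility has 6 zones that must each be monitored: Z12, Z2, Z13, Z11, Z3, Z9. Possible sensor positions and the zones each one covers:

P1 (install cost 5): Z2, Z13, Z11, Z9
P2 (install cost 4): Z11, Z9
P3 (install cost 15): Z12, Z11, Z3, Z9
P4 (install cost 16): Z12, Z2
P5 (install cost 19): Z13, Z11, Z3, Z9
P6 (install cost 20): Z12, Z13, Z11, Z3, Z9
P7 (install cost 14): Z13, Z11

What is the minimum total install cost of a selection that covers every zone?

20

P1, P3 cover every zone at install cost 5 + 15 = 20.
Any cover uses at least 2 sensor positions; among all covering selections none totals below 20.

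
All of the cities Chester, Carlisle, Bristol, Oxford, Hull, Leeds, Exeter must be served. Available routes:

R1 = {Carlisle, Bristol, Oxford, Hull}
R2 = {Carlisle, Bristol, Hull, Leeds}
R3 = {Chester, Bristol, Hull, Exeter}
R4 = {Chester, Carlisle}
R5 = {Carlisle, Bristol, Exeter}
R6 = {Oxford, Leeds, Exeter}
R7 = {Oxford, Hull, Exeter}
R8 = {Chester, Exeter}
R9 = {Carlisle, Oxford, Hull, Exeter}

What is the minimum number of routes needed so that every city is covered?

R1, R2, R3 together cover {Chester, Carlisle, Bristol, Oxford, Hull, Leeds, Exeter} — every city.
No 2 of the 9 routes cover everything (all 36 pairs fall short), so 3 is minimum.

3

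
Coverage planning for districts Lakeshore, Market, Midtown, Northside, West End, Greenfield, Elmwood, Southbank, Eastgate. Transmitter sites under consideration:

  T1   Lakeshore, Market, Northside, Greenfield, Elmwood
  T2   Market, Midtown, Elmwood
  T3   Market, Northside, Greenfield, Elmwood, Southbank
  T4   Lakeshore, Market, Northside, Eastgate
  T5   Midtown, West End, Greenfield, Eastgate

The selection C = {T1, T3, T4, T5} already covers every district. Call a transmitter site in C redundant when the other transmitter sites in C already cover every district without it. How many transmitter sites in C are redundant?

Drop T1: the rest still cover every district — redundant.
Drop T3: Southbank uncovered — not redundant.
Drop T4: the rest still cover every district — redundant.
Drop T5: Midtown, West End uncovered — not redundant.
2 redundant: T1, T4.

2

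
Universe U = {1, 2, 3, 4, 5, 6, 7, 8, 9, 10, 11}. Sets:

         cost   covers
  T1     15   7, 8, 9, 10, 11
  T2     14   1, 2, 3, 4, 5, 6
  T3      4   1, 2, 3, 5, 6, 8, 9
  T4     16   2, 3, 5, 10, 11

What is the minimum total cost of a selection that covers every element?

29

T1, T2 cover every element at cost 15 + 14 = 29.
Any cover uses at least 2 sets; among all covering selections none totals below 29.
Greedy by coverage-per-cost would pick T3, T1, T2 for 33 — worse than the optimum 29.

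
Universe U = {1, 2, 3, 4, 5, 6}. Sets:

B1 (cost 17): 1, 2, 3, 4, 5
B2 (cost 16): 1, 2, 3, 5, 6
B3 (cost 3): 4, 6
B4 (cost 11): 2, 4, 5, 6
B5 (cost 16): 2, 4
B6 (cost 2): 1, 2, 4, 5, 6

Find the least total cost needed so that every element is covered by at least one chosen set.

18

B2, B6 cover every element at cost 16 + 2 = 18.
Any cover uses at least 2 sets; among all covering selections none totals below 18.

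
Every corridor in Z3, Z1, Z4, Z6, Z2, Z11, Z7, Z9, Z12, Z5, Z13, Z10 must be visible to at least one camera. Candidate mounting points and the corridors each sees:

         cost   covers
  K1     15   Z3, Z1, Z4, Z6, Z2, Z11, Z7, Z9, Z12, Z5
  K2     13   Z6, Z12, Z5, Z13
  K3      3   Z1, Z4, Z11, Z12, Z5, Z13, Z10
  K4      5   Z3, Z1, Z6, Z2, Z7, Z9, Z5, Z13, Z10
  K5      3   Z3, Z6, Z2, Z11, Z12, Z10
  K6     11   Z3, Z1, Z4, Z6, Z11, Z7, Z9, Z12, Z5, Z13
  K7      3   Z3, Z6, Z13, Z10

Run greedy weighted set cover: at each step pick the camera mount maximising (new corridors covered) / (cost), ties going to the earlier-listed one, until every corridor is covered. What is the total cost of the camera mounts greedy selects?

Pick 1: K3 adds 7 new (Z1, Z4, Z11, Z12, Z5, Z13, Z10) at cost 3 (ratio 7/3).
Pick 2: K4 adds 5 new (Z3, Z6, Z2, Z7, Z9) at cost 5 (ratio 5/5).
Greedy total cost: 3 + 5 = 8.

8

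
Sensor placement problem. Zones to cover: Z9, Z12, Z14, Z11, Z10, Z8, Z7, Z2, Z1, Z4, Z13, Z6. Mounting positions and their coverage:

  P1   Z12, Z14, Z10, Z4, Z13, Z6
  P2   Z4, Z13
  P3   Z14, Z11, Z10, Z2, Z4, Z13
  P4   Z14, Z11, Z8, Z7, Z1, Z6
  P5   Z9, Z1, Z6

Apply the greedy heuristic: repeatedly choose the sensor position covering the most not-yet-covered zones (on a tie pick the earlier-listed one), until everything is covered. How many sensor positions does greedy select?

Pick 1: P1 covers 6 new zones (Z12, Z14, Z10, Z4, Z13, Z6).
Pick 2: P4 covers 4 new zones (Z11, Z8, Z7, Z1).
Pick 3: P3 covers 1 new zones (Z2).
Pick 4: P5 covers 1 new zones (Z9).
Greedy uses 4 sensor positions.

4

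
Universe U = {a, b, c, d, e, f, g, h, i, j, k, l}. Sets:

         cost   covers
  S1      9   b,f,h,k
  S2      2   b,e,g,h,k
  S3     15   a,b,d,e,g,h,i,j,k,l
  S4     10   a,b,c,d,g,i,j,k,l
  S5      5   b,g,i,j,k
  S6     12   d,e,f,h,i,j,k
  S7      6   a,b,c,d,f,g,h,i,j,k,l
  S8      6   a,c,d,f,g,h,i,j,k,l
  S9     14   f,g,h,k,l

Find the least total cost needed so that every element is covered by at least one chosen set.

S2, S7 cover every element at cost 2 + 6 = 8.
Any cover uses at least 2 sets; among all covering selections none totals below 8.

8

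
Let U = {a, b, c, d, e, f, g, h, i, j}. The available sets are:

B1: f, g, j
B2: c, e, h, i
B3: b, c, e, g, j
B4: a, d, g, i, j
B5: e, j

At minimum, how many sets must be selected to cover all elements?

B1, B2, B3, B4 together cover {a, b, c, d, e, f, g, h, i, j} — every element.
No 3 of the 5 sets cover everything (all 10 triples fall short), so 4 is minimum.

4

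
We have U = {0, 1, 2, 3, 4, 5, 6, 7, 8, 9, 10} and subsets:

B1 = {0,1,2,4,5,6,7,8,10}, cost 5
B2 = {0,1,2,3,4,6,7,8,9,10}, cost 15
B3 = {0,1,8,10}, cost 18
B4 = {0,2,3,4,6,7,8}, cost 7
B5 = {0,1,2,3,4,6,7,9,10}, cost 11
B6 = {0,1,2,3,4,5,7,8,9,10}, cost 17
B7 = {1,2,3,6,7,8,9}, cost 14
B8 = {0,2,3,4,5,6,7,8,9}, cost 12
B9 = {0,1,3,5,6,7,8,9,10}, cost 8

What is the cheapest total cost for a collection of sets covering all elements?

B1, B9 cover every element at cost 5 + 8 = 13.
Any cover uses at least 2 sets; among all covering selections none totals below 13.

13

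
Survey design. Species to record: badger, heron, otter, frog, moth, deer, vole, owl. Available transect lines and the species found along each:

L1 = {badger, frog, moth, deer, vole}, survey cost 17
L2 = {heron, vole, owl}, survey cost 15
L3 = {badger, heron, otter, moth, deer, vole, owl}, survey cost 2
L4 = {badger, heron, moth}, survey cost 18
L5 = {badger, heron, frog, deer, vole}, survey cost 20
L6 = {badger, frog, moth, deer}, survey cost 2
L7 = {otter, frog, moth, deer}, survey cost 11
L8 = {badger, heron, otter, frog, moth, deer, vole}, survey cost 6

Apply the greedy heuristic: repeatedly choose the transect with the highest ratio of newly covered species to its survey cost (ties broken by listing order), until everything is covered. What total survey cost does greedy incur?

4

Pick 1: L3 adds 7 new (badger, heron, otter, moth, deer, vole, owl) at survey cost 2 (ratio 7/2).
Pick 2: L6 adds 1 new (frog) at survey cost 2 (ratio 1/2).
Greedy total survey cost: 2 + 2 = 4.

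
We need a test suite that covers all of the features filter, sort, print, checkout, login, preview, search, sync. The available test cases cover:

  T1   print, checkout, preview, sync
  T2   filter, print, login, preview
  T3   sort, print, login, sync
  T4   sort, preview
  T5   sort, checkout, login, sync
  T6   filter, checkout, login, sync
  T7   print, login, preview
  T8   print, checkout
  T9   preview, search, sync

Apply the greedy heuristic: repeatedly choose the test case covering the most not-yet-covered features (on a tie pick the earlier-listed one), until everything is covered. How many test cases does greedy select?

4

Pick 1: T1 covers 4 new features (print, checkout, preview, sync).
Pick 2: T2 covers 2 new features (filter, login).
Pick 3: T3 covers 1 new features (sort).
Pick 4: T9 covers 1 new features (search).
Greedy uses 4 test cases. (The true minimum is 3.)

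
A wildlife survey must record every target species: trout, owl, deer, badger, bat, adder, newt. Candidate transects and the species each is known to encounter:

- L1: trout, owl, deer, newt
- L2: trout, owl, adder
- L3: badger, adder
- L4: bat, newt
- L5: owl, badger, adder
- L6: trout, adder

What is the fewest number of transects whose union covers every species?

3

L1, L3, L4 together cover {trout, owl, deer, badger, bat, adder, newt} — every species.
No 2 of the 6 transects cover everything (all 15 pairs fall short), so 3 is minimum.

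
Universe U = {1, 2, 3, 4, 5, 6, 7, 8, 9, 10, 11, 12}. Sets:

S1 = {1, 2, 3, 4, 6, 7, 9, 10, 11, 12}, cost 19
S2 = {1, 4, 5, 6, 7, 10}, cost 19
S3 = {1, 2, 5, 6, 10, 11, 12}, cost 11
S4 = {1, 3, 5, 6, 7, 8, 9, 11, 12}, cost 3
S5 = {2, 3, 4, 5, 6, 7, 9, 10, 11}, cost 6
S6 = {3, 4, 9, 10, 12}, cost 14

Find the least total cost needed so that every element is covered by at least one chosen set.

9

S4, S5 cover every element at cost 3 + 6 = 9.
Any cover uses at least 2 sets; among all covering selections none totals below 9.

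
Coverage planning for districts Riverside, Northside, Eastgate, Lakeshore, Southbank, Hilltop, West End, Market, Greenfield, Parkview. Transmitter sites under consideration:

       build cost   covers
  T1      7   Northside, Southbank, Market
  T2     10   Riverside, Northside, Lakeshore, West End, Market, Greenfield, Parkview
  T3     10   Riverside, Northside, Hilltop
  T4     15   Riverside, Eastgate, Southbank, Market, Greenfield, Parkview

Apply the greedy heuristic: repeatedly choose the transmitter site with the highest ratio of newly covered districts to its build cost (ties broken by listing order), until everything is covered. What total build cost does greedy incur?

42

Pick 1: T2 adds 7 new (Riverside, Northside, Lakeshore, West End, Market, Greenfield, Parkview) at build cost 10 (ratio 7/10).
Pick 2: T1 adds 1 new (Southbank) at build cost 7 (ratio 1/7).
Pick 3: T3 adds 1 new (Hilltop) at build cost 10 (ratio 1/10).
Pick 4: T4 adds 1 new (Eastgate) at build cost 15 (ratio 1/15).
Greedy total build cost: 10 + 7 + 10 + 15 = 42. (The true optimum is 35, so greedy overshoots here.)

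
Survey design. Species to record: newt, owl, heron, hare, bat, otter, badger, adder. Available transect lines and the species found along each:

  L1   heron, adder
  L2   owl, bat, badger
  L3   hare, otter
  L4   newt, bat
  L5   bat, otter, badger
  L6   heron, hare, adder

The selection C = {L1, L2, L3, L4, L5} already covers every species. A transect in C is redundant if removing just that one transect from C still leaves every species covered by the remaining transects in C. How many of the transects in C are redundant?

1

Drop L1: heron, adder uncovered — not redundant.
Drop L2: owl uncovered — not redundant.
Drop L3: hare uncovered — not redundant.
Drop L4: newt uncovered — not redundant.
Drop L5: the rest still cover every species — redundant.
1 redundant: L5.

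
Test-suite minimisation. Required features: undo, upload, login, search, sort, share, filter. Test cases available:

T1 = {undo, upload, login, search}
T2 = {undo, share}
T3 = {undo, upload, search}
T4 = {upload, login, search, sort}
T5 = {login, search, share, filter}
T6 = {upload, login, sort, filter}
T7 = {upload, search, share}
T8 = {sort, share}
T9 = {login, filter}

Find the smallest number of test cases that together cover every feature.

T1, T2, T6 together cover {undo, upload, login, search, sort, share, filter} — every feature.
No 2 of the 9 test cases cover everything (all 36 pairs fall short), so 3 is minimum.

3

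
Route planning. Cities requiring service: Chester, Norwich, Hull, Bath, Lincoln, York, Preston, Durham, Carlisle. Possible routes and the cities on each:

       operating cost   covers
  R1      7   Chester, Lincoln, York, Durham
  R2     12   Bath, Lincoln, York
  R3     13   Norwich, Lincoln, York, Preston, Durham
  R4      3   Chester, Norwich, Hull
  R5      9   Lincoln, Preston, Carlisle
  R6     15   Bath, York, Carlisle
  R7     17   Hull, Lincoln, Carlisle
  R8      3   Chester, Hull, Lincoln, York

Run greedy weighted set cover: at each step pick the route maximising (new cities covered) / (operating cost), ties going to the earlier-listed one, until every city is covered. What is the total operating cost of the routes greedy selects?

34

Pick 1: R8 adds 4 new (Chester, Hull, Lincoln, York) at operating cost 3 (ratio 4/3).
Pick 2: R4 adds 1 new (Norwich) at operating cost 3 (ratio 1/3).
Pick 3: R5 adds 2 new (Preston, Carlisle) at operating cost 9 (ratio 2/9).
Pick 4: R1 adds 1 new (Durham) at operating cost 7 (ratio 1/7).
Pick 5: R2 adds 1 new (Bath) at operating cost 12 (ratio 1/12).
Greedy total operating cost: 3 + 3 + 9 + 7 + 12 = 34. (The true optimum is 31, so greedy overshoots here.)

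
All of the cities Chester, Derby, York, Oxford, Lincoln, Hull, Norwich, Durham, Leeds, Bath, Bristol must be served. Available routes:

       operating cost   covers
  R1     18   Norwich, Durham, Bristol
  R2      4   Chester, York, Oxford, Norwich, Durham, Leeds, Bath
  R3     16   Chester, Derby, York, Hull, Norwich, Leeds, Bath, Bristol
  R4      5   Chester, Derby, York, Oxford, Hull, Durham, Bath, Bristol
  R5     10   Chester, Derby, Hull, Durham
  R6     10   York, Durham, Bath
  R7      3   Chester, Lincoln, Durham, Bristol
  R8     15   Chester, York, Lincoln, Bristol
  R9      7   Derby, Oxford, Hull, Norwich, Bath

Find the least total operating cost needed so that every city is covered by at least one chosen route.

12

R2, R4, R7 cover every city at operating cost 4 + 5 + 3 = 12.
Any cover uses at least 3 routes; among all covering selections none totals below 12.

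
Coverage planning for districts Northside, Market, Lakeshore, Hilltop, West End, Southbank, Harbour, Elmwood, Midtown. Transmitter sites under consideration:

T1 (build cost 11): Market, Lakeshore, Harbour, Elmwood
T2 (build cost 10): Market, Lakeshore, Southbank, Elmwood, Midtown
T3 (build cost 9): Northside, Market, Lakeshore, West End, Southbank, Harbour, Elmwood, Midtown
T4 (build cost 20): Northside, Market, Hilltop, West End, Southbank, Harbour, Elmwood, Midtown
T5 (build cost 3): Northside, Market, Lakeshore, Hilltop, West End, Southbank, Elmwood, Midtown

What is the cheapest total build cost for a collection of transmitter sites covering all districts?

12

T3, T5 cover every district at build cost 9 + 3 = 12.
Any cover uses at least 2 transmitter sites; among all covering selections none totals below 12.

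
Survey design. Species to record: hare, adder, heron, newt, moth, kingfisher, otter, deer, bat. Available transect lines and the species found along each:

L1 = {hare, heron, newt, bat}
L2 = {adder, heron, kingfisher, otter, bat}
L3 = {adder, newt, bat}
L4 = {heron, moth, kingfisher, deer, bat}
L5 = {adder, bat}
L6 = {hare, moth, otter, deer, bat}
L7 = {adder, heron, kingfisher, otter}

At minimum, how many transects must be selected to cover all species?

3

L1, L2, L4 together cover {hare, adder, heron, newt, moth, kingfisher, otter, deer, bat} — every species.
No 2 of the 7 transects cover everything (all 21 pairs fall short), so 3 is minimum.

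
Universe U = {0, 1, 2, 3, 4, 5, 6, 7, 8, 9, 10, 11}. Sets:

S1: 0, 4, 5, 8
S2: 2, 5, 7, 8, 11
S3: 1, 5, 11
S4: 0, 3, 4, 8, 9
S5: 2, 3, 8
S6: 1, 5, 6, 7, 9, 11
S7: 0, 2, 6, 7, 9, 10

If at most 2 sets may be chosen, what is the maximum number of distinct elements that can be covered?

Choosing S4, S6 covers {0, 1, 3, 4, 5, 6, 7, 8, 9, 11} — 10 elements.
No choice of 2 sets does better; here 2, 10 are left uncovered.

10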